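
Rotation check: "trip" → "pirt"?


Word: "trip", Candidate: "pirt"
Method: check if candidate is substring of word+word
"triptrip" contains "pirt"? No
Is rotation = No


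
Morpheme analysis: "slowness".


Word: "slowness"
Morphemes: slow | -ness
Each morpheme carries meaning
= 2 morphemes


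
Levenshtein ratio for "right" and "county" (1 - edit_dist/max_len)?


Word 1: "right" (length 5)
Word 2: "county" (length 6)
One optimal edit sequence:
  1. substitute 'r' -> 'c'  (+1)
  2. substitute 'i' -> 'o'  (+1)
  3. substitute 'g' -> 'u'  (+1)
  4. substitute 'h' -> 'n'  (+1)
  5. keep 't'
  6. insert 'y'  (+1)
Edit distance = 5
Max length = max(5, 6) = 6
Similarity = 1 - 5/6
= 0.1667


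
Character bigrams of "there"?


Word: "there" (length 5)
Number of bigrams = 5 - 2 + 1 = 4
  Position 0: "th"
  Position 1: "he"
  Position 2: "er"
  Position 3: "re"
Bigrams = "th", "he", "er", "re"


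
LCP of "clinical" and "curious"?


Word 1: "clinical"
Word 2: "curious"
Comparing from start:
  Pos 0: 'c' == 'c'
  Pos 1: 'l' != 'u' (stop)
LCP = "c" (length 1)


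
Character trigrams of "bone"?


Word: "bone" (length 4)
Number of trigrams = 4 - 3 + 1 = 2
  Position 0: "bon"
  Position 1: "one"
Trigrams = "bon", "one"


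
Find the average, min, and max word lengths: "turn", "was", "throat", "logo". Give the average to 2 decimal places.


Lengths: "turn"=4, "was"=3, "throat"=6, "logo"=4
Sum = 17, Count = 4
Average = 17/4 = 4.25
= avg=4.25, min=3, max=6


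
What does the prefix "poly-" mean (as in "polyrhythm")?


Prefix: poly-
Example: polyrhythm = poly- + rhythm
Meaning = many


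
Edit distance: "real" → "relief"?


Word 1: "real" (length 4)
Word 2: "relief" (length 6)
One optimal edit sequence (insert/delete/substitute each cost 1):
  1. keep 'r'
  2. keep 'e'
  3. insert 'l'  (+1)
  4. insert 'i'  (+1)
  5. substitute 'a' -> 'e'  (+1)
  6. substitute 'l' -> 'f'  (+1)
Total edit operations: 4
Edit distance = 4


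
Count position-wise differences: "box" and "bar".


Comparing character by character (same length = 3):
  Pos 0: 'b' vs 'b' =
  Pos 1: 'o' vs 'a' !=
  Pos 2: 'x' vs 'r' !=
Hamming distance = 2


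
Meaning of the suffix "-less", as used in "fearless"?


Suffix: -less
Example: fearless (fear + -less)
Meaning = without


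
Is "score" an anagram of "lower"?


Word 1: "lower" → sorted: elorw
Word 2: "score" → sorted: ceors
Same letters? elorw != ceors
Anagram = No


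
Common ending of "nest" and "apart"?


Word 1: "nest"
Word 2: "apart"
Comparing from end:
  Pos -1: 't' == 't'
  Pos -2: 's' != 'r' (stop)
LCS = "t" (length 1)


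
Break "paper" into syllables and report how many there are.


Word: "paper"
Syllable breakdown: pa | per
Counting: 2 parts
= 2 syllables


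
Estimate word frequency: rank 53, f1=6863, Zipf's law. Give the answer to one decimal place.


Zipf's law: f(r) = f(1) / r
f(1) = 6863
f(53) = 6863 / 53
= 129.5 occurrences


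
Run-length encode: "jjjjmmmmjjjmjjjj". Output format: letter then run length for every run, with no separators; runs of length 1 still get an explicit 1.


String: "jjjjmmmmjjjmjjjj"
Scanning for consecutive runs:
  'j' x 4
  'm' x 4
  'j' x 3
  'm' x 1
  'j' x 4
RLE = "j4m4j3m1j4"


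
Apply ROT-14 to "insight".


Word: "insight"
Shift: 14
Each letter → (letter + shift) mod 26:
  'i' (8) + 14 = 22 → 'w'
  'n' (13) + 14 = 1 → 'b'
  's' (18) + 14 = 6 → 'g'
  'i' (8) + 14 = 22 → 'w'
  'g' (6) + 14 = 20 → 'u'
  'h' (7) + 14 = 21 → 'v'
  't' (19) + 14 = 7 → 'h'
Result = "wbgwuvh"


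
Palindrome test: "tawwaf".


Word: "tawwaf"
Reversed: "fawwat"
Forward == Backward? tawwaf != fawwat
Palindrome = No


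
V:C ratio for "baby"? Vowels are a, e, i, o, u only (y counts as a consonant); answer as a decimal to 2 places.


Word: "baby"
Vowels (a,e,i,o,u): 1
Consonants: 3
Ratio = 1/3
= 0.33


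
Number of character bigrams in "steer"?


Word: "steer" (length 5)
Number of 2-grams = length - 2 + 1 = 5 - 2 + 1
= 4


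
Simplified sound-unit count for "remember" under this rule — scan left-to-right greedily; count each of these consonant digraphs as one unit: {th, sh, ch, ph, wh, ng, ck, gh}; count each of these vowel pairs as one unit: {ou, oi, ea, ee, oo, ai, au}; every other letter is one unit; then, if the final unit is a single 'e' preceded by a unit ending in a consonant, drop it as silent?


Word: "remember" (8 letters)
Left-to-right scan:
  (1) 'r' (letter)
  (2) 'e' (letter)
  (3) 'm' (letter)
  (4) 'e' (letter)
  (5) 'm' (letter)
  (6) 'b' (letter)
  (7) 'e' (letter)
  (8) 'r' (letter)
Units from scan: 8
Sound units = 8 units


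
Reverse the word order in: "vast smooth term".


Original: "vast smooth term"
Words (1..n): vast | smooth | term
Reversed (n..1): term | smooth | vast
Result = "term smooth vast"


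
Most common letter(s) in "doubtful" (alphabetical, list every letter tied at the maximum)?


Word: "doubtful"
Letter counts:
  'b': 1
  'd': 1
  'f': 1
  'l': 1
  'o': 1
  't': 1
  'u': 2
Maximum count = 2
Most frequent = 'u' (2 times each)


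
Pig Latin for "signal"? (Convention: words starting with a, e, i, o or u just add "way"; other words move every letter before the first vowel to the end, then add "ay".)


Word: "signal"
Starts with consonant(s) → move to end, add 'ay'
Consonant cluster: "s"
Pig Latin = "ignalsay"


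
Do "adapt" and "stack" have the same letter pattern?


Pattern of "adapt": [0, 1, 0, 2, 3]
Pattern of "stack": [0, 1, 2, 3, 4]
Patterns do not match
Same pattern = No


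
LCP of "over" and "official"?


Word 1: "over"
Word 2: "official"
Comparing from start:
  Pos 0: 'o' == 'o'
  Pos 1: 'v' != 'f' (stop)
LCP = "o" (length 1)


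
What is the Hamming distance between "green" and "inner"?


Comparing character by character (same length = 5):
  Pos 0: 'g' vs 'i' !=
  Pos 1: 'r' vs 'n' !=
  Pos 2: 'e' vs 'n' !=
  Pos 3: 'e' vs 'e' =
  Pos 4: 'n' vs 'r' !=
Hamming distance = 4


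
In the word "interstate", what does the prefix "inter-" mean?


Prefix: inter-
Example: interstate = inter- + state
Meaning = between


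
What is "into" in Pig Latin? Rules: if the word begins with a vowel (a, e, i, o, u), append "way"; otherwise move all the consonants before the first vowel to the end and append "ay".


Word: "into"
Starts with vowel → add 'way'
Pig Latin = "intoway"


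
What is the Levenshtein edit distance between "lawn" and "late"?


Word 1: "lawn" (length 4)
Word 2: "late" (length 4)
One optimal edit sequence (insert/delete/substitute each cost 1):
  1. keep 'l'
  2. keep 'a'
  3. substitute 'w' -> 't'  (+1)
  4. substitute 'n' -> 'e'  (+1)
Total edit operations: 2
Edit distance = 2


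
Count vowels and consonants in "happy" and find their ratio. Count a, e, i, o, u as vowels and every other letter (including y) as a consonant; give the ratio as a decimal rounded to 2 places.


Word: "happy"
Vowels (a,e,i,o,u): 1
Consonants: 4
Ratio = 1/4
= 0.25


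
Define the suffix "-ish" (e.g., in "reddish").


Suffix: -ish
Example: reddish = red + -ish, with a spelling change
Meaning = somewhat / having the qualities of


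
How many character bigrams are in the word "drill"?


Word: "drill" (length 5)
Number of 2-grams = length - 2 + 1 = 5 - 2 + 1
= 4


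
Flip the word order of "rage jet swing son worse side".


Original: "rage jet swing son worse side"
Words (1..n): rage | jet | swing | son | worse | side
Reversed (n..1): side | worse | son | swing | jet | rage
Result = "side worse son swing jet rage"


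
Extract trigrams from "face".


Word: "face" (length 4)
Number of trigrams = 4 - 3 + 1 = 2
  Position 0: "fac"
  Position 1: "ace"
Trigrams = "fac", "ace"


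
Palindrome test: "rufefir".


Word: "rufefir"
Reversed: "rifefur"
Forward == Backward? rufefir != rifefur
Palindrome = No


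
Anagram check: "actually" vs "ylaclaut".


Word 1: "actually" → sorted: aaclltuy
Word 2: "ylaclaut" → sorted: aaclltuy
Same letters? aaclltuy == aaclltuy
Anagram = Yes


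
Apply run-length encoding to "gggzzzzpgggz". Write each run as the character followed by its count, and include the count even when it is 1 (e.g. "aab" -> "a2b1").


String: "gggzzzzpgggz"
Scanning for consecutive runs:
  'g' x 3
  'z' x 4
  'p' x 1
  'g' x 3
  'z' x 1
RLE = "g3z4p1g3z1"


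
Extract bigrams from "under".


Word: "under" (length 5)
Number of bigrams = 5 - 2 + 1 = 4
  Position 0: "un"
  Position 1: "nd"
  Position 2: "de"
  Position 3: "er"
Bigrams = "un", "nd", "de", "er"


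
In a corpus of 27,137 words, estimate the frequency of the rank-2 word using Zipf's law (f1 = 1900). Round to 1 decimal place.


Zipf's law: f(r) = f(1) / r
f(1) = 1900
f(2) = 1900 / 2
= 950.0 occurrences


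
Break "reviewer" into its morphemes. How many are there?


Word: "reviewer"
Morphemes: re- + view + -er
Each morpheme carries meaning
= 3 morphemes


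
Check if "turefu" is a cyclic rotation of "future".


Word: "future", Candidate: "turefu"
Method: check if candidate is substring of word+word
"futurefuture" contains "turefu"? Yes
Is rotation = Yes


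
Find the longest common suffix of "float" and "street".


Word 1: "float"
Word 2: "street"
Comparing from end:
  Pos -1: 't' == 't'
  Pos -2: 'a' != 'e' (stop)
LCS = "t" (length 1)


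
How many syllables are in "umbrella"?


Word: "umbrella"
Syllable breakdown: um · brel · la
Counting: 3 parts
= 3 syllables


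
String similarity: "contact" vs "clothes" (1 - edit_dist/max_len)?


Word 1: "contact" (length 7)
Word 2: "clothes" (length 7)
One optimal edit sequence:
  1. keep 'c'
  2. substitute 'o' -> 'l'  (+1)
  3. substitute 'n' -> 'o'  (+1)
  4. keep 't'
  5. substitute 'a' -> 'h'  (+1)
  6. substitute 'c' -> 'e'  (+1)
  7. substitute 't' -> 's'  (+1)
Edit distance = 5
Max length = max(7, 7) = 7
Similarity = 1 - 5/7
= 0.2857


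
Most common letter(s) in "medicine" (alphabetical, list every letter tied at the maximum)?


Word: "medicine"
Letter counts:
  'c': 1
  'd': 1
  'e': 2
  'i': 2
  'm': 1
  'n': 1
Maximum count = 2
Most frequent = 'e', 'i' (2 times each)


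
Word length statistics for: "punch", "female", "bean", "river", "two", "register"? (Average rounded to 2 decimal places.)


Lengths: "punch"=5, "female"=6, "bean"=4, "river"=5, "two"=3, "register"=8
Sum = 31, Count = 6
Average = 31/6 = 5.17
= avg=5.17, min=3, max=8


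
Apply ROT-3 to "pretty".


Word: "pretty"
Shift: 3
Each letter → (letter + shift) mod 26:
  'p' (15) + 3 = 18 → 's'
  'r' (17) + 3 = 20 → 'u'
  'e' (4) + 3 = 7 → 'h'
  't' (19) + 3 = 22 → 'w'
  't' (19) + 3 = 22 → 'w'
  'y' (24) + 3 = 1 → 'b'
Result = "suhwwb"


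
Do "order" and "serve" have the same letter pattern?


Pattern of "order": [0, 1, 2, 3, 1]
Pattern of "serve": [0, 1, 2, 3, 1]
Patterns match
Same pattern = Yes


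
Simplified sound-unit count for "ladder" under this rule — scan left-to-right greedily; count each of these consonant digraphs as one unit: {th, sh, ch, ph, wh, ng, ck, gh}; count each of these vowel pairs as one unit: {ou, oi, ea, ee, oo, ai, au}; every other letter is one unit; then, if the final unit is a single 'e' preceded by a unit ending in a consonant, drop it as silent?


Word: "ladder" (6 letters)
Left-to-right scan:
  1. 'l' (letter)
  2. 'a' (letter)
  3. 'd' (letter)
  4. 'd' (letter)
  5. 'e' (letter)
  6. 'r' (letter)
Units from scan: 6
Sound units = 6 units


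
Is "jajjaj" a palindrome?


Word: "jajjaj"
Reversed: "jajjaj"
Forward == Backward? jajjaj == jajjaj
Palindrome = Yes


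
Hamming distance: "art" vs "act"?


Comparing character by character (same length = 3):
  Pos 0: 'a' vs 'a' =
  Pos 1: 'r' vs 'c' !=
  Pos 2: 't' vs 't' =
Hamming distance = 1


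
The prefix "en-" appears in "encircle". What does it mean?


Prefix: en-
Example: encircle = en- + circle
Meaning = cause to / put into


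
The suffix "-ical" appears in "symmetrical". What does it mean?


Suffix: -ical
Example: symmetrical (symmetry + -ical, with a spelling change)
Meaning = relating to


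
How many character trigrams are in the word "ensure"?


Word: "ensure" (length 6)
Number of 3-grams = length - 3 + 1 = 6 - 3 + 1
= 4


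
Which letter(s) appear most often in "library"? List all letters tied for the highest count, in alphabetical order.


Word: "library"
Letter counts:
  'a': 1
  'b': 1
  'i': 1
  'l': 1
  'r': 2
  'y': 1
Maximum count = 2
Most frequent = 'r' (2 times each)


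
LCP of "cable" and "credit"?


Word 1: "cable"
Word 2: "credit"
Comparing from start:
  Pos 0: 'c' == 'c'
  Pos 1: 'a' != 'r' (stop)
LCP = "c" (length 1)


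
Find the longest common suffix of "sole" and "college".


Word 1: "sole"
Word 2: "college"
Comparing from end:
  Pos -1: 'e' == 'e'
  Pos -2: 'l' != 'g' (stop)
LCS = "e" (length 1)


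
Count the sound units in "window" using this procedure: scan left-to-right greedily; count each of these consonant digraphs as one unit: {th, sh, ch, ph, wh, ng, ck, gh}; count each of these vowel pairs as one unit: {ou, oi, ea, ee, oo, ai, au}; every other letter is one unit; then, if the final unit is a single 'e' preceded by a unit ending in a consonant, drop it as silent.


Word: "window" (6 letters)
Left-to-right scan:
  (1) 'w' (letter)
  (2) 'i' (letter)
  (3) 'n' (letter)
  (4) 'd' (letter)
  (5) 'o' (letter)
  (6) 'w' (letter)
Units from scan: 6
Sound units = 6 units


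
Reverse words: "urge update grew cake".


Original: "urge update grew cake"
Words (1..n): urge | update | grew | cake
Reversed (n..1): cake | grew | update | urge
Result = "cake grew update urge"


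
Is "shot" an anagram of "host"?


Word 1: "host" → sorted: host
Word 2: "shot" → sorted: host
Same letters? host == host
Anagram = Yes


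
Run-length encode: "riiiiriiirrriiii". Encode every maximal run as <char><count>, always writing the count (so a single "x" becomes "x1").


String: "riiiiriiirrriiii"
Scanning for consecutive runs:
  'r' x 1
  'i' x 4
  'r' x 1
  'i' x 3
  'r' x 3
  'i' x 4
RLE = "r1i4r1i3r3i4"


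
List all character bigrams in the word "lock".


Word: "lock" (length 4)
Number of bigrams = 4 - 2 + 1 = 3
  Position 0: "lo"
  Position 1: "oc"
  Position 2: "ck"
Bigrams = "lo", "oc", "ck"


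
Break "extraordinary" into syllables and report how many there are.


Word: "extraordinary"
Syllable breakdown: ex | traor | di | nar | y
Counting: 5 parts
= 5 syllables


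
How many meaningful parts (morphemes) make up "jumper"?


Word: "jumper"
Morphemes: jump / -er
Each morpheme carries meaning
= 2 morphemes


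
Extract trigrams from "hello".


Word: "hello" (length 5)
Number of trigrams = 5 - 3 + 1 = 3
  Position 0: "hel"
  Position 1: "ell"
  Position 2: "llo"
Trigrams = "hel", "ell", "llo"


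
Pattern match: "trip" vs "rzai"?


Pattern of "trip": [0, 1, 2, 3]
Pattern of "rzai": [0, 1, 2, 3]
Patterns match
Same pattern = Yes


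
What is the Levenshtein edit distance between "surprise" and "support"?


Word 1: "surprise" (length 8)
Word 2: "support" (length 7)
One optimal edit sequence (insert/delete/substitute each cost 1):
  1. keep 's'
  2. keep 'u'
  3. delete 'r'  (+1)
  4. keep 'p'
  5. substitute 'r' -> 'p'  (+1)
  6. substitute 'i' -> 'o'  (+1)
  7. substitute 's' -> 'r'  (+1)
  8. substitute 'e' -> 't'  (+1)
Total edit operations: 5
Edit distance = 5


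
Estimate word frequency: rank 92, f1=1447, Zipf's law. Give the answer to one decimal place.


Zipf's law: f(r) = f(1) / r
f(1) = 1447
f(92) = 1447 / 92
= 15.7 occurrences


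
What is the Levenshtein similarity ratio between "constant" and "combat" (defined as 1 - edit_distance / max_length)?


Word 1: "constant" (length 8)
Word 2: "combat" (length 6)
One optimal edit sequence:
  1. keep 'c'
  2. keep 'o'
  3. delete 'n'  (+1)
  4. substitute 's' -> 'm'  (+1)
  5. substitute 't' -> 'b'  (+1)
  6. keep 'a'
  7. delete 'n'  (+1)
  8. keep 't'
Edit distance = 4
Max length = max(8, 6) = 8
Similarity = 1 - 4/8
= 0.5000


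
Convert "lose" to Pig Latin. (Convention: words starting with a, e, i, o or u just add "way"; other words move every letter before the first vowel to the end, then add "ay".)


Word: "lose"
Starts with consonant(s) → move to end, add 'ay'
Consonant cluster: "l"
Pig Latin = "oselay"


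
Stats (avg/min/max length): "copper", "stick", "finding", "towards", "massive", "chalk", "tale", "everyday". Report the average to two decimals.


Lengths: "copper"=6, "stick"=5, "finding"=7, "towards"=7, "massive"=7, "chalk"=5, "tale"=4, "everyday"=8
Sum = 49, Count = 8
Average = 49/8 = 6.13
= avg=6.13, min=4, max=8


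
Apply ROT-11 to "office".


Word: "office"
Shift: 11
Each letter → (letter + shift) mod 26:
  'o' (14) + 11 = 25 → 'z'
  'f' (5) + 11 = 16 → 'q'
  'f' (5) + 11 = 16 → 'q'
  'i' (8) + 11 = 19 → 't'
  'c' (2) + 11 = 13 → 'n'
  'e' (4) + 11 = 15 → 'p'
Result = "zqqtnp"


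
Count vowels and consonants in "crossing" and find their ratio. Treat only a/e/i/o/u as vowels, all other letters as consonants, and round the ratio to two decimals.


Word: "crossing"
Vowels (a,e,i,o,u): 2
Consonants: 6
Ratio = 2/6
= 0.33


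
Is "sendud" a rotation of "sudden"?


Word: "sudden", Candidate: "sendud"
Method: check if candidate is substring of word+word
"suddensudden" contains "sendud"? No
Is rotation = No


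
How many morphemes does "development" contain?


Word: "development"
Morphemes: develop + -ment
Each morpheme carries meaning
= 2 morphemes


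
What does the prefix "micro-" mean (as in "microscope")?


Prefix: micro-
Example: microscope = micro- + scope
Meaning = small


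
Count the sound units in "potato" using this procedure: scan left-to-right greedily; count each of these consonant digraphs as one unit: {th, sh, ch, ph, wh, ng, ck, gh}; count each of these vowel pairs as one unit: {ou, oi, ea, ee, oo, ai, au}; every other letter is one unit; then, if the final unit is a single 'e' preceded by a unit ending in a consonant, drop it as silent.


Word: "potato" (6 letters)
Left-to-right scan:
  (1) 'p' (letter)
  (2) 'o' (letter)
  (3) 't' (letter)
  (4) 'a' (letter)
  (5) 't' (letter)
  (6) 'o' (letter)
Units from scan: 6
Sound units = 6 units


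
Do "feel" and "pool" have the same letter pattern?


Pattern of "feel": [0, 1, 1, 2]
Pattern of "pool": [0, 1, 1, 2]
Patterns match
Same pattern = Yes


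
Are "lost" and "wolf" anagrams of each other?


Word 1: "lost" → sorted: lost
Word 2: "wolf" → sorted: flow
Same letters? lost != flow
Anagram = No


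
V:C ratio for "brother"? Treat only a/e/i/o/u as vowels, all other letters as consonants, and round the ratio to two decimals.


Word: "brother"
Vowels (a,e,i,o,u): 2
Consonants: 5
Ratio = 2/5
= 0.40


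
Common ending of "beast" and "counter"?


Word 1: "beast"
Word 2: "counter"
Comparing from end:
  Pos -1: 't' != 'r' (stop)
LCS = "" (length 0)


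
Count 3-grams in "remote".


Word: "remote" (length 6)
Number of 3-grams = length - 3 + 1 = 6 - 3 + 1
= 4


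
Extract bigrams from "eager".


Word: "eager" (length 5)
Number of bigrams = 5 - 2 + 1 = 4
  Position 0: "ea"
  Position 1: "ag"
  Position 2: "ge"
  Position 3: "er"
Bigrams = "ea", "ag", "ge", "er"


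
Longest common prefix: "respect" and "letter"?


Word 1: "respect"
Word 2: "letter"
Comparing from start:
  Pos 0: 'r' != 'l' (stop)
LCP = "" (length 0)


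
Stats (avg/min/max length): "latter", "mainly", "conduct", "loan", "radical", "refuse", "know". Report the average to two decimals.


Lengths: "latter"=6, "mainly"=6, "conduct"=7, "loan"=4, "radical"=7, "refuse"=6, "know"=4
Sum = 40, Count = 7
Average = 40/7 = 5.71
= avg=5.71, min=4, max=7


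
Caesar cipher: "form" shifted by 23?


Word: "form"
Shift: 23
Each letter → (letter + shift) mod 26:
  'f' (5) + 23 = 2 → 'c'
  'o' (14) + 23 = 11 → 'l'
  'r' (17) + 23 = 14 → 'o'
  'm' (12) + 23 = 9 → 'j'
Result = "cloj"


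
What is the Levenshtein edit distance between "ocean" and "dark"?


Word 1: "ocean" (length 5)
Word 2: "dark" (length 4)
One optimal edit sequence (insert/delete/substitute each cost 1):
  1. delete 'o'  (+1)
  2. substitute 'c' -> 'd'  (+1)
  3. substitute 'e' -> 'a'  (+1)
  4. substitute 'a' -> 'r'  (+1)
  5. substitute 'n' -> 'k'  (+1)
Total edit operations: 5
Edit distance = 5


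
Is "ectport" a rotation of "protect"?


Word: "protect", Candidate: "ectport"
Method: check if candidate is substring of word+word
"protectprotect" contains "ectport"? No
Is rotation = No


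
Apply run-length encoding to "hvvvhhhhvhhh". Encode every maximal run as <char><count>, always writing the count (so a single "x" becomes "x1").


String: "hvvvhhhhvhhh"
Scanning for consecutive runs:
  'h' x 1
  'v' x 3
  'h' x 4
  'v' x 1
  'h' x 3
RLE = "h1v3h4v1h3"


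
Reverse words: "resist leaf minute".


Original: "resist leaf minute"
Words (1..n): resist | leaf | minute
Reversed (n..1): minute | leaf | resist
Result = "minute leaf resist"


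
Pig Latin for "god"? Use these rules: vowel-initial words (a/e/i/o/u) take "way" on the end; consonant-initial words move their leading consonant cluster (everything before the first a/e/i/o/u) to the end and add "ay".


Word: "god"
Starts with consonant(s) → move to end, add 'ay'
Consonant cluster: "g"
Pig Latin = "odgay"


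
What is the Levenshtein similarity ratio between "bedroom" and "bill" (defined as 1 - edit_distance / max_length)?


Word 1: "bedroom" (length 7)
Word 2: "bill" (length 4)
One optimal edit sequence:
  1. keep 'b'
  2. delete 'e'  (+1)
  3. delete 'd'  (+1)
  4. delete 'r'  (+1)
  5. substitute 'o' -> 'i'  (+1)
  6. substitute 'o' -> 'l'  (+1)
  7. substitute 'm' -> 'l'  (+1)
Edit distance = 6
Max length = max(7, 4) = 7
Similarity = 1 - 6/7
= 0.1429


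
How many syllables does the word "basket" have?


Word: "basket"
Syllable breakdown: bas · ket
Counting: 2 parts
= 2 syllables


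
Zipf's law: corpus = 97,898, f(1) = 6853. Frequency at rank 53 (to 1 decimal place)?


Zipf's law: f(r) = f(1) / r
f(1) = 6853
f(53) = 6853 / 53
= 129.3 occurrences


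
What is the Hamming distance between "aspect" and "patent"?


Comparing character by character (same length = 6):
  Pos 0: 'a' vs 'p' !=
  Pos 1: 's' vs 'a' !=
  Pos 2: 'p' vs 't' !=
  Pos 3: 'e' vs 'e' =
  Pos 4: 'c' vs 'n' !=
  Pos 5: 't' vs 't' =
Hamming distance = 4


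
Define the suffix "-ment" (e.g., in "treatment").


Suffix: -ment
Example: treatment (treat + -ment)
Meaning = result of action


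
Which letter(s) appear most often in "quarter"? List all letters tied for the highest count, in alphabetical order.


Word: "quarter"
Letter counts:
  'a': 1
  'e': 1
  'q': 1
  'r': 2
  't': 1
  'u': 1
Maximum count = 2
Most frequent = 'r' (2 times each)


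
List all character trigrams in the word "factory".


Word: "factory" (length 7)
Number of trigrams = 7 - 3 + 1 = 5
  Position 0: "fac"
  Position 1: "act"
  Position 2: "cto"
  Position 3: "tor"
  Position 4: "ory"
Trigrams = "fac", "act", "cto", "tor", "ory"


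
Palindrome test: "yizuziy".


Word: "yizuziy"
Reversed: "yizuziy"
Forward == Backward? yizuziy == yizuziy
Palindrome = Yes


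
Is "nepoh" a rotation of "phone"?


Word: "phone", Candidate: "nepoh"
Method: check if candidate is substring of word+word
"phonephone" contains "nepoh"? No
Is rotation = No


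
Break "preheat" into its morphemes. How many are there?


Word: "preheat"
Morphemes: pre- | heat
Each morpheme carries meaning
= 2 morphemes


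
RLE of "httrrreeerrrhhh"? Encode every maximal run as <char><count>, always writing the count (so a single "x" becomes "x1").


String: "httrrreeerrrhhh"
Scanning for consecutive runs:
  'h' x 1
  't' x 2
  'r' x 3
  'e' x 3
  'r' x 3
  'h' x 3
RLE = "h1t2r3e3r3h3"


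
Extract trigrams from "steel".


Word: "steel" (length 5)
Number of trigrams = 5 - 3 + 1 = 3
  Position 0: "ste"
  Position 1: "tee"
  Position 2: "eel"
Trigrams = "ste", "tee", "eel"


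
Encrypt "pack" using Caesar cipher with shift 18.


Word: "pack"
Shift: 18
Each letter → (letter + shift) mod 26:
  'p' (15) + 18 = 7 → 'h'
  'a' (0) + 18 = 18 → 's'
  'c' (2) + 18 = 20 → 'u'
  'k' (10) + 18 = 2 → 'c'
Result = "hsuc"


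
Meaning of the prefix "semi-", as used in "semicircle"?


Prefix: semi-
Example: semicircle = semi- + circle
Meaning = half


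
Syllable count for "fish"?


Word: "fish"
Syllable breakdown: fish
Counting: 1 part
= 1 syllable


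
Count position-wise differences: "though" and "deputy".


Comparing character by character (same length = 6):
  Pos 0: 't' vs 'd' !=
  Pos 1: 'h' vs 'e' !=
  Pos 2: 'o' vs 'p' !=
  Pos 3: 'u' vs 'u' =
  Pos 4: 'g' vs 't' !=
  Pos 5: 'h' vs 'y' !=
Hamming distance = 5


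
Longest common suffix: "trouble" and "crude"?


Word 1: "trouble"
Word 2: "crude"
Comparing from end:
  Pos -1: 'e' == 'e'
  Pos -2: 'l' != 'd' (stop)
LCS = "e" (length 1)


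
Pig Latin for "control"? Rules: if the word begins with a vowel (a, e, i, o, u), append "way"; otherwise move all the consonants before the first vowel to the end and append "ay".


Word: "control"
Starts with consonant(s) → move to end, add 'ay'
Consonant cluster: "c"
Pig Latin = "ontrolcay"


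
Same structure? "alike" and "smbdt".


Pattern of "alike": [0, 1, 2, 3, 4]
Pattern of "smbdt": [0, 1, 2, 3, 4]
Patterns match
Same pattern = Yes


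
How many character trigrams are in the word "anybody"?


Word: "anybody" (length 7)
Number of 3-grams = length - 3 + 1 = 7 - 3 + 1
= 5


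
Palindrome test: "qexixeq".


Word: "qexixeq"
Reversed: "qexixeq"
Forward == Backward? qexixeq == qexixeq
Palindrome = Yes


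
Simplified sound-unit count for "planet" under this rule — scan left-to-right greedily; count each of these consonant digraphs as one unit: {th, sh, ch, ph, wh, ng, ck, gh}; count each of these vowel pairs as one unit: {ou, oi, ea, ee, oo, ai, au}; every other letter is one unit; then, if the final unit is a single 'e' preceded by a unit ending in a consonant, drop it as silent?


Word: "planet" (6 letters)
Left-to-right scan:
  1. 'p' (letter)
  2. 'l' (letter)
  3. 'a' (letter)
  4. 'n' (letter)
  5. 'e' (letter)
  6. 't' (letter)
Units from scan: 6
Sound units = 6 units


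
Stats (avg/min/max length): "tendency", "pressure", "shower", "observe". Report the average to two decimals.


Lengths: "tendency"=8, "pressure"=8, "shower"=6, "observe"=7
Sum = 29, Count = 4
Average = 29/4 = 7.25
= avg=7.25, min=6, max=8


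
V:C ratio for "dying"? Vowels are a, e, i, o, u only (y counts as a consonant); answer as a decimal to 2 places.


Word: "dying"
Vowels (a,e,i,o,u): 1
Consonants: 4
Ratio = 1/4
= 0.25


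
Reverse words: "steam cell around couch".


Original: "steam cell around couch"
Words (1..n): steam | cell | around | couch
Reversed (n..1): couch | around | cell | steam
Result = "couch around cell steam"


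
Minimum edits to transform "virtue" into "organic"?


Word 1: "virtue" (length 6)
Word 2: "organic" (length 7)
One optimal edit sequence (insert/delete/substitute each cost 1):
  1. insert 'o'  (+1)
  2. substitute 'v' -> 'r'  (+1)
  3. substitute 'i' -> 'g'  (+1)
  4. substitute 'r' -> 'a'  (+1)
  5. substitute 't' -> 'n'  (+1)
  6. substitute 'u' -> 'i'  (+1)
  7. substitute 'e' -> 'c'  (+1)
Total edit operations: 7
Edit distance = 7


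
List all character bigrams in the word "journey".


Word: "journey" (length 7)
Number of bigrams = 7 - 2 + 1 = 6
  Position 0: "jo"
  Position 1: "ou"
  Position 2: "ur"
  Position 3: "rn"
  Position 4: "ne"
  Position 5: "ey"
Bigrams = "jo", "ou", "ur", "rn", "ne", "ey"


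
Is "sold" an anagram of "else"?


Word 1: "else" → sorted: eels
Word 2: "sold" → sorted: dlos
Same letters? eels != dlos
Anagram = No


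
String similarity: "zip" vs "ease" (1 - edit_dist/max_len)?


Word 1: "zip" (length 3)
Word 2: "ease" (length 4)
One optimal edit sequence:
  1. insert 'e'  (+1)
  2. substitute 'z' -> 'a'  (+1)
  3. substitute 'i' -> 's'  (+1)
  4. substitute 'p' -> 'e'  (+1)
Edit distance = 4
Max length = max(3, 4) = 4
Similarity = 1 - 4/4
= 0.0000


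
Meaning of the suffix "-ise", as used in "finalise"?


Suffix: -ise
As in: finalise -> final + -ise
Meaning = to make


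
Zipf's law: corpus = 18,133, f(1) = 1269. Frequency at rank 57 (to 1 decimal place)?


Zipf's law: f(r) = f(1) / r
f(1) = 1269
f(57) = 1269 / 57
= 22.3 occurrences


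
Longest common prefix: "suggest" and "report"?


Word 1: "suggest"
Word 2: "report"
Comparing from start:
  Pos 0: 's' != 'r' (stop)
LCP = "" (length 0)


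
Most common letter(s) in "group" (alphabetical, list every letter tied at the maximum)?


Word: "group"
Letter counts:
  'g': 1
  'o': 1
  'p': 1
  'r': 1
  'u': 1
Maximum count = 1
Most frequent = 'g', 'o', 'p', 'r', 'u' (1 time each)


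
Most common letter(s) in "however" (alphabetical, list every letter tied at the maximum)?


Word: "however"
Letter counts:
  'e': 2
  'h': 1
  'o': 1
  'r': 1
  'v': 1
  'w': 1
Maximum count = 2
Most frequent = 'e' (2 times each)


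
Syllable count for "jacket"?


Word: "jacket"
Syllable breakdown: jack · et
Counting: 2 parts
= 2 syllables


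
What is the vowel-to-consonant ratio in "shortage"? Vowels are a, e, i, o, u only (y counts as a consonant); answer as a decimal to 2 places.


Word: "shortage"
Vowels (a,e,i,o,u): 3
Consonants: 5
Ratio = 3/5
= 0.60


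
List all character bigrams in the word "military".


Word: "military" (length 8)
Number of bigrams = 8 - 2 + 1 = 7
  Position 0: "mi"
  Position 1: "il"
  Position 2: "li"
  Position 3: "it"
  Position 4: "ta"
  Position 5: "ar"
  Position 6: "ry"
Bigrams = "mi", "il", "li", "it", "ta", "ar", "ry"


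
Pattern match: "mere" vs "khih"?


Pattern of "mere": [0, 1, 2, 1]
Pattern of "khih": [0, 1, 2, 1]
Patterns match
Same pattern = Yes


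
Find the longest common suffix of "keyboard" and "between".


Word 1: "keyboard"
Word 2: "between"
Comparing from end:
  Pos -1: 'd' != 'n' (stop)
LCS = "" (length 0)


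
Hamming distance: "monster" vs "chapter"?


Comparing character by character (same length = 7):
  Pos 0: 'm' vs 'c' !=
  Pos 1: 'o' vs 'h' !=
  Pos 2: 'n' vs 'a' !=
  Pos 3: 's' vs 'p' !=
  Pos 4: 't' vs 't' =
  Pos 5: 'e' vs 'e' =
  Pos 6: 'r' vs 'r' =
Hamming distance = 4


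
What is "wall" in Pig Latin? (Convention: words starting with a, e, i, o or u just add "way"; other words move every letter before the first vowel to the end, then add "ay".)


Word: "wall"
Starts with consonant(s) → move to end, add 'ay'
Consonant cluster: "w"
Pig Latin = "allway"


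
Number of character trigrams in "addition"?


Word: "addition" (length 8)
Number of 3-grams = length - 3 + 1 = 8 - 3 + 1
= 6


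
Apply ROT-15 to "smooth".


Word: "smooth"
Shift: 15
Each letter → (letter + shift) mod 26:
  's' (18) + 15 = 7 → 'h'
  'm' (12) + 15 = 1 → 'b'
  'o' (14) + 15 = 3 → 'd'
  'o' (14) + 15 = 3 → 'd'
  't' (19) + 15 = 8 → 'i'
  'h' (7) + 15 = 22 → 'w'
Result = "hbddiw"


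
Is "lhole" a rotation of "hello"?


Word: "hello", Candidate: "lhole"
Method: check if candidate is substring of word+word
"hellohello" contains "lhole"? No
Is rotation = No


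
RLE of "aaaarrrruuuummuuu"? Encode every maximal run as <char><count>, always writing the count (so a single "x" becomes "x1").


String: "aaaarrrruuuummuuu"
Scanning for consecutive runs:
  'a' x 4
  'r' x 4
  'u' x 4
  'm' x 2
  'u' x 3
RLE = "a4r4u4m2u3"


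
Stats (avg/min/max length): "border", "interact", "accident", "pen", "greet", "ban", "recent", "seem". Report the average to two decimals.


Lengths: "border"=6, "interact"=8, "accident"=8, "pen"=3, "greet"=5, "ban"=3, "recent"=6, "seem"=4
Sum = 43, Count = 8
Average = 43/8 = 5.38
= avg=5.38, min=3, max=8


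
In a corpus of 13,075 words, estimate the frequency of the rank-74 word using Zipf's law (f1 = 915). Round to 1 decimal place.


Zipf's law: f(r) = f(1) / r
f(1) = 915
f(74) = 915 / 74
= 12.4 occurrences


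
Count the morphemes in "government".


Word: "government"
Morphemes: govern | -ment
Each morpheme carries meaning
= 2 morphemes


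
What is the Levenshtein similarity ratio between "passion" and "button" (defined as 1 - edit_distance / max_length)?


Word 1: "passion" (length 7)
Word 2: "button" (length 6)
One optimal edit sequence:
  1. delete 'p'  (+1)
  2. substitute 'a' -> 'b'  (+1)
  3. substitute 's' -> 'u'  (+1)
  4. substitute 's' -> 't'  (+1)
  5. substitute 'i' -> 't'  (+1)
  6. keep 'o'
  7. keep 'n'
Edit distance = 5
Max length = max(7, 6) = 7
Similarity = 1 - 5/7
= 0.2857


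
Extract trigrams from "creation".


Word: "creation" (length 8)
Number of trigrams = 8 - 3 + 1 = 6
  Position 0: "cre"
  Position 1: "rea"
  Position 2: "eat"
  Position 3: "ati"
  Position 4: "tio"
  Position 5: "ion"
Trigrams = "cre", "rea", "eat", "ati", "tio", "ion"


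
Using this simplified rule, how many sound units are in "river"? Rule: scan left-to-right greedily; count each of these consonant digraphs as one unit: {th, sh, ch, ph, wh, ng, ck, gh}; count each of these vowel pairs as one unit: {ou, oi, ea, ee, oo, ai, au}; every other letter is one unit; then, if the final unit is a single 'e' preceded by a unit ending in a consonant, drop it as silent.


Word: "river" (5 letters)
Left-to-right scan:
  1. 'r' (letter)
  2. 'i' (letter)
  3. 'v' (letter)
  4. 'e' (letter)
  5. 'r' (letter)
Units from scan: 5
Sound units = 5 units


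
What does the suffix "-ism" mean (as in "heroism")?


Suffix: -ism
Example: heroism = hero + -ism
Meaning = belief / practice


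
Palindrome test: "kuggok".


Word: "kuggok"
Reversed: "kogguk"
Forward == Backward? kuggok != kogguk
Palindrome = No


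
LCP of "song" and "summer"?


Word 1: "song"
Word 2: "summer"
Comparing from start:
  Pos 0: 's' == 's'
  Pos 1: 'o' != 'u' (stop)
LCP = "s" (length 1)


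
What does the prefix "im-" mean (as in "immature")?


Prefix: im-
Example: immature (im- + mature)
Meaning = not / into


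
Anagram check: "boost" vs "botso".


Word 1: "boost" → sorted: boost
Word 2: "botso" → sorted: boost
Same letters? boost == boost
Anagram = Yes


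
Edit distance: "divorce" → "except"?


Word 1: "divorce" (length 7)
Word 2: "except" (length 6)
One optimal edit sequence (insert/delete/substitute each cost 1):
  1. delete 'd'  (+1)
  2. substitute 'i' -> 'e'  (+1)
  3. substitute 'v' -> 'x'  (+1)
  4. substitute 'o' -> 'c'  (+1)
  5. substitute 'r' -> 'e'  (+1)
  6. substitute 'c' -> 'p'  (+1)
  7. substitute 'e' -> 't'  (+1)
Total edit operations: 7
Edit distance = 7


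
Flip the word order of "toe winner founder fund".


Original: "toe winner founder fund"
Words (1..n): toe | winner | founder | fund
Reversed (n..1): fund | founder | winner | toe
Result = "fund founder winner toe"


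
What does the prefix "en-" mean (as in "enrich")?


Prefix: en-
As in: enrich -> en- + rich
Meaning = cause to / put into


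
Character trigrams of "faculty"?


Word: "faculty" (length 7)
Number of trigrams = 7 - 3 + 1 = 5
  Position 0: "fac"
  Position 1: "acu"
  Position 2: "cul"
  Position 3: "ult"
  Position 4: "lty"
Trigrams = "fac", "acu", "cul", "ult", "lty"


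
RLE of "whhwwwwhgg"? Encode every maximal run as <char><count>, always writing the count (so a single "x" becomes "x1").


String: "whhwwwwhgg"
Scanning for consecutive runs:
  'w' x 1
  'h' x 2
  'w' x 4
  'h' x 1
  'g' x 2
RLE = "w1h2w4h1g2"


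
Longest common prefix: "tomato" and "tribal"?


Word 1: "tomato"
Word 2: "tribal"
Comparing from start:
  Pos 0: 't' == 't'
  Pos 1: 'o' != 'r' (stop)
LCP = "t" (length 1)


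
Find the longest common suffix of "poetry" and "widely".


Word 1: "poetry"
Word 2: "widely"
Comparing from end:
  Pos -1: 'y' == 'y'
  Pos -2: 'r' != 'l' (stop)
LCS = "y" (length 1)


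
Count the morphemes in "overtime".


Word: "overtime"
Morphemes: over- / time
Each morpheme carries meaning
= 2 morphemes


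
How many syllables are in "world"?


Word: "world"
Syllable breakdown: world
Counting: 1 part
= 1 syllable


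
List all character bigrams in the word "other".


Word: "other" (length 5)
Number of bigrams = 5 - 2 + 1 = 4
  Position 0: "ot"
  Position 1: "th"
  Position 2: "he"
  Position 3: "er"
Bigrams = "ot", "th", "he", "er"


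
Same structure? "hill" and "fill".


Pattern of "hill": [0, 1, 2, 2]
Pattern of "fill": [0, 1, 2, 2]
Patterns match
Same pattern = Yes


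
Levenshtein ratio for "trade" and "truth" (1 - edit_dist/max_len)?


Word 1: "trade" (length 5)
Word 2: "truth" (length 5)
One optimal edit sequence:
  1. keep 't'
  2. keep 'r'
  3. substitute 'a' -> 'u'  (+1)
  4. substitute 'd' -> 't'  (+1)
  5. substitute 'e' -> 'h'  (+1)
Edit distance = 3
Max length = max(5, 5) = 5
Similarity = 1 - 3/5
= 0.4000


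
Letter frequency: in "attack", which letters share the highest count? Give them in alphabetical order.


Word: "attack"
Letter counts:
  'a': 2
  'c': 1
  'k': 1
  't': 2
Maximum count = 2
Most frequent = 'a', 't' (2 times each)


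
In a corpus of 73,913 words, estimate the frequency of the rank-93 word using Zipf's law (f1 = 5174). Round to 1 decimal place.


Zipf's law: f(r) = f(1) / r
f(1) = 5174
f(93) = 5174 / 93
= 55.6 occurrences


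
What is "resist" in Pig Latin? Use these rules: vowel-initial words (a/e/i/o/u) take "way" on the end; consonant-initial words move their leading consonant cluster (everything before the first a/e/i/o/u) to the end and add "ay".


Word: "resist"
Starts with consonant(s) → move to end, add 'ay'
Consonant cluster: "r"
Pig Latin = "esistray"


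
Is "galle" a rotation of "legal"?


Word: "legal", Candidate: "galle"
Method: check if candidate is substring of word+word
"legallegal" contains "galle"? Yes
Is rotation = Yes


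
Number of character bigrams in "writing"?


Word: "writing" (length 7)
Number of 2-grams = length - 2 + 1 = 7 - 2 + 1
= 6


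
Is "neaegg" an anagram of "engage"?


Word 1: "engage" → sorted: aeeggn
Word 2: "neaegg" → sorted: aeeggn
Same letters? aeeggn == aeeggn
Anagram = Yes


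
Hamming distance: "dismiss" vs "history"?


Comparing character by character (same length = 7):
  Pos 0: 'd' vs 'h' !=
  Pos 1: 'i' vs 'i' =
  Pos 2: 's' vs 's' =
  Pos 3: 'm' vs 't' !=
  Pos 4: 'i' vs 'o' !=
  Pos 5: 's' vs 'r' !=
  Pos 6: 's' vs 'y' !=
Hamming distance = 5


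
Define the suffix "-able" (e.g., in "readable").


Suffix: -able
As in: readable -> read + -able
Meaning = capable of


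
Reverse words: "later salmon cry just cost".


Original: "later salmon cry just cost"
Words (1..n): later | salmon | cry | just | cost
Reversed (n..1): cost | just | cry | salmon | later
Result = "cost just cry salmon later"


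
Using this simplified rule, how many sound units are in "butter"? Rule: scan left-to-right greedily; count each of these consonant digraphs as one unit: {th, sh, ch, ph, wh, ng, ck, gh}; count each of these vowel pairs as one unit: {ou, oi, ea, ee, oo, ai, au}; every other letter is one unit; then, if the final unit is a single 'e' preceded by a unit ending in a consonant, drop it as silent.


Word: "butter" (6 letters)
Left-to-right scan:
  (1) 'b' (letter)
  (2) 'u' (letter)
  (3) 't' (letter)
  (4) 't' (letter)
  (5) 'e' (letter)
  (6) 'r' (letter)
Units from scan: 6
Sound units = 6 units


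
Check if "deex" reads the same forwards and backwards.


Word: "deex"
Reversed: "xeed"
Forward == Backward? deex != xeed
Palindrome = No
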